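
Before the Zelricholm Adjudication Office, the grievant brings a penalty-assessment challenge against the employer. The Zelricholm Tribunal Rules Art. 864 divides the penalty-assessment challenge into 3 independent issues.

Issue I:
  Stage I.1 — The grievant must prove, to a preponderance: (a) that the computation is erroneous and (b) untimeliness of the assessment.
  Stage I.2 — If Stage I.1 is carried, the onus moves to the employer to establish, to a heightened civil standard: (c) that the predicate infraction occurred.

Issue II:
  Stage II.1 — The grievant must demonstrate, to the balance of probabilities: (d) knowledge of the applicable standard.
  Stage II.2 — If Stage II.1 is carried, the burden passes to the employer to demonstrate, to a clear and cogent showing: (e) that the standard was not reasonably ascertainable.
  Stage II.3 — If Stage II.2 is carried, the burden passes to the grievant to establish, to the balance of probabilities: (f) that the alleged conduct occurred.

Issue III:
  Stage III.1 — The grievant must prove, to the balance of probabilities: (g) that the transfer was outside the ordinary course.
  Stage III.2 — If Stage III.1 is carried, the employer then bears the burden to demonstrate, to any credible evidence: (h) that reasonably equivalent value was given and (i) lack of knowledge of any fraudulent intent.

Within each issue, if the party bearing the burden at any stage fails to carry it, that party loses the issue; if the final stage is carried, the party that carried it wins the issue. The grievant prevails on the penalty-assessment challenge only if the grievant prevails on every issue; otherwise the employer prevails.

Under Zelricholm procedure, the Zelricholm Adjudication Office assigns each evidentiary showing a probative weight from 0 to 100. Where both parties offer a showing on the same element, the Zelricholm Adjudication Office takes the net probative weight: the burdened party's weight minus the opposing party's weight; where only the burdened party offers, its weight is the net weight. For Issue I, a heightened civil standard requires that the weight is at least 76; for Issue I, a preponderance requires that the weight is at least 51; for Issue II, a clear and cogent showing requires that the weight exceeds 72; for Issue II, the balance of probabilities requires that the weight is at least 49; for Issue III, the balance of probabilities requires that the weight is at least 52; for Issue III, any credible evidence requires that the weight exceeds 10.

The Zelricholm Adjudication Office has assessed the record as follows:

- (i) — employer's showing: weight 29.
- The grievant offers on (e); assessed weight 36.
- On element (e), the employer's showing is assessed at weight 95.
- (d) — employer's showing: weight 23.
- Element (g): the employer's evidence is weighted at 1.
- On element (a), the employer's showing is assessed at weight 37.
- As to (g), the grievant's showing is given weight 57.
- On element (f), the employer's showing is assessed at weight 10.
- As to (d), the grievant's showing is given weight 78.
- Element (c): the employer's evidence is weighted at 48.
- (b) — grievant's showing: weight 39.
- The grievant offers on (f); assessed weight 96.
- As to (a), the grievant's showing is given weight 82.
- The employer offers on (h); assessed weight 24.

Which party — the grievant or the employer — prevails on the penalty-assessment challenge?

employer

— Issue I —
Stage I.1 — burden on grievant; standard: a preponderance (weight is at least 51).
    (a): 82 − 37 = 45 < 51 [not met]
    (b): 39 < 51 [not met]
  Stage I.1 not carried; the grievant fails its burden.
The employer prevails on this issue.
— Issue II —
Stage II.1 — burden on grievant; standard: the balance of probabilities (weight is at least 49).
    (d): 78 − 23 = 55 ≥ 49 [met]
  Stage II.1 is satisfied; the onus moves to the employer.
Stage II.2 — burden on employer; standard: a clear and cogent showing (weight exceeds 72).
    (e): 95 − 36 = 59 ≤ 72 [not met]
  Stage II.2 not carried; the employer fails its burden.
So the grievant prevails on this issue.
— Issue III —
At Stage III.1 the grievant must meet the balance of probabilities (weight is at least 52): on (g) the weight is 57 less the opposing 1 gives net 56, ≥ 52, so (g) meets the standard.
  All elements met. The burden passes to the employer.
At Stage III.2 the employer must meet any credible evidence (weight exceeds 10): on (h) the weight is 24, > 10, so (h) meets the standard; on (i) the weight is 29, > 10, so (i) meets the standard.
  All elements met at the final stage.
All stages carried — the employer prevails on this issue.
Per-issue: Issue I → employer; Issue II → grievant; Issue III → employer. The grievant must prevail on every issue; overall, the employer prevails.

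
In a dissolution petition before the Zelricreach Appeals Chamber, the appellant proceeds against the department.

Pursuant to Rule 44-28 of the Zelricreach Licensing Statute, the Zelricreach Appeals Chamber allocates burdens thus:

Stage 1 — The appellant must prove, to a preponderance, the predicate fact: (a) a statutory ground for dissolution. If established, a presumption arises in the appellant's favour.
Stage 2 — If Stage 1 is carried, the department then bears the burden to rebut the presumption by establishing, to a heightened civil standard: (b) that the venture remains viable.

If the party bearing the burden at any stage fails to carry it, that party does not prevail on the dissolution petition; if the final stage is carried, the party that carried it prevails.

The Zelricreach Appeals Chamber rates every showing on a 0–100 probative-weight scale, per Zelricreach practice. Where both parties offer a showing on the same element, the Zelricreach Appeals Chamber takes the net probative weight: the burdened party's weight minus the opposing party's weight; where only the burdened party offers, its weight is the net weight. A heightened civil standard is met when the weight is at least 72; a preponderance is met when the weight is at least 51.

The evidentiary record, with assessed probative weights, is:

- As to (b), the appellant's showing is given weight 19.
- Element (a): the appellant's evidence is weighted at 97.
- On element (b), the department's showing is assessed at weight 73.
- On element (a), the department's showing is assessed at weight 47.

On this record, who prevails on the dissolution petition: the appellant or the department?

department

At Stage 1 the appellant must meet a preponderance (weight is at least 51): on (a) the weight is 97 less the opposing 47 gives net 50, which does not reach 51, so (a) does not meet the standard.
  The appellant does not carry Stage 1.
The analysis ends at Stage 1; the department prevails.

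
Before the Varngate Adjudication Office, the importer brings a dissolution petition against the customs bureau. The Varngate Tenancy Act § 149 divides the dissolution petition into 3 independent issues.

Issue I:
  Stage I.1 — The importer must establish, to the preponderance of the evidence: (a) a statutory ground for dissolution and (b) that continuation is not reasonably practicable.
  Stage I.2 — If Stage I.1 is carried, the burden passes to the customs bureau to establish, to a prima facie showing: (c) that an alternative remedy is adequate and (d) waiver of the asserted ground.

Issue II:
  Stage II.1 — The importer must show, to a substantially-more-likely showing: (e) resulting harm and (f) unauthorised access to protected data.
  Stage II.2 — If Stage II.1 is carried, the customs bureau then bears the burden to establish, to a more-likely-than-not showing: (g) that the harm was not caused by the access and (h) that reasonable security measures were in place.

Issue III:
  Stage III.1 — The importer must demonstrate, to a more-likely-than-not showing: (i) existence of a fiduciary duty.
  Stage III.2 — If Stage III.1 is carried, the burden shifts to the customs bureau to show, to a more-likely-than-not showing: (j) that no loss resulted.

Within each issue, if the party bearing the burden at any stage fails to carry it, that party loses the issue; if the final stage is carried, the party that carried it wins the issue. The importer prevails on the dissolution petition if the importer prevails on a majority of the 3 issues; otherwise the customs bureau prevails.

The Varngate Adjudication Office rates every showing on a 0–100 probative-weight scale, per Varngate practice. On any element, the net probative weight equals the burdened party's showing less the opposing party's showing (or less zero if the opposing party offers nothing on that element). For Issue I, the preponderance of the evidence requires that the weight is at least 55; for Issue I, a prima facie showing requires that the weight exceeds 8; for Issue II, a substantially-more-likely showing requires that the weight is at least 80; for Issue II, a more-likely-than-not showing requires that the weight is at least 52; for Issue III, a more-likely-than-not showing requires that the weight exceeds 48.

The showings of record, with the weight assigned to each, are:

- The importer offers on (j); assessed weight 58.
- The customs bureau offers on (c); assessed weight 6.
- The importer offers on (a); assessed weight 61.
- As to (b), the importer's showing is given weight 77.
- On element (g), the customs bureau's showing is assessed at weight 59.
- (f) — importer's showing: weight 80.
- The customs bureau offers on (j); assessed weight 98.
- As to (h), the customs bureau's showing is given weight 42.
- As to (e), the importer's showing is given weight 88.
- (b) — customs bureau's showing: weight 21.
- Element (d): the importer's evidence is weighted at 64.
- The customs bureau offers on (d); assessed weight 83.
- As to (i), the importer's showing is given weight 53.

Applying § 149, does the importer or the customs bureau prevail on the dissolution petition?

importer

— Issue I —
Stage I.1 (importer, the preponderance of the evidence, weight is at least 55): (a) 61 ≥ 55 — meets; (b) net 77−21=56 ≥ 55 — meets.
  Stage I.1 is satisfied; the onus moves to the customs bureau.
Stage I.2 (customs bureau, a prima facie showing, weight exceeds 8): (c) 6 ≤ 8 — fails; (d) net 83−64=19 > 8 — meets.
  The customs bureau does not carry Stage I.2.
So the importer prevails on this issue.
— Issue II —
At Stage II.1 the importer must meet a substantially-more-likely showing (weight is at least 80): on (e) the weight is 88, which does reach 80, so (e) meets the standard; on (f) the weight is 80, ≥ 80, so (f) meets the standard.
  Stage II.1 carried; the burden shifts to the customs bureau.
At Stage II.2 the customs bureau must meet a more-likely-than-not showing (weight is at least 52): on (g) the weight is 59, ≥ 52, so (g) meets the standard; on (h) the weight is 42, < 52, so (h) does not meet the standard.
  The customs bureau does not carry Stage II.2.
The analysis ends at Stage II.2; the importer prevails on this issue.
— Issue III —
At Stage III.1 the importer must meet a more-likely-than-not showing (weight exceeds 48): on (i) the weight is 53, which does exceed 48, so (i) meets the standard.
  All elements met. The burden passes to the customs bureau.
At Stage III.2 the customs bureau must meet a more-likely-than-not showing (weight exceeds 48): on (j) the weight is 98 less the opposing 58 gives net 40, which does not exceed 48, so (j) does not meet the standard.
  Stage III.2 not carried; the customs bureau fails its burden.
The analysis ends at Stage III.2; the importer prevails on this issue.
Per-issue: Issue I → importer; Issue II → importer; Issue III → importer. The importer must prevail on a majority of issues; overall, the importer prevails.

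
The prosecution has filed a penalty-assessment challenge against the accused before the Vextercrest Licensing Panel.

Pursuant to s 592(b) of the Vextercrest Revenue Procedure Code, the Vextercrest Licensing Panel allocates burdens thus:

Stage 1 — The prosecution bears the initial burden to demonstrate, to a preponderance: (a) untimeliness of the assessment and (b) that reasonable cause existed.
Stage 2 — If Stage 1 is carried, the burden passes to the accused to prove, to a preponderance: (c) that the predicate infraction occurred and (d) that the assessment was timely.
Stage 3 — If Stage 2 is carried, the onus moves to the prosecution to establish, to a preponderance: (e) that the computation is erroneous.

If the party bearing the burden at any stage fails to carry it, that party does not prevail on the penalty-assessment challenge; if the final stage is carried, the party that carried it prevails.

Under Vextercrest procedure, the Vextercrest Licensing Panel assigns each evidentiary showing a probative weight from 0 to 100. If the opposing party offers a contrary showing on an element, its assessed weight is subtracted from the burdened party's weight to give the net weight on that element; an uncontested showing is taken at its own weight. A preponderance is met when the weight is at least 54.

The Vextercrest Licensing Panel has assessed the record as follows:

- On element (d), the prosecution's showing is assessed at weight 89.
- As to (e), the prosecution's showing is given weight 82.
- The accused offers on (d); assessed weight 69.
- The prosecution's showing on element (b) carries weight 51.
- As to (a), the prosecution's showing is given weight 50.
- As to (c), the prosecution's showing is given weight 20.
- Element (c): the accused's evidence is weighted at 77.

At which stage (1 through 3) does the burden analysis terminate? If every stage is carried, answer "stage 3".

stage 1

At Stage 1 the prosecution must meet a preponderance (weight is at least 54): on (a) the weight is 50, which does not reach 54, so (a) does not meet the standard; on (b) the weight is 51, which does not reach 54, so (b) does not meet the standard.
  Stage 1 not carried; the prosecution fails its burden.
The accused prevails.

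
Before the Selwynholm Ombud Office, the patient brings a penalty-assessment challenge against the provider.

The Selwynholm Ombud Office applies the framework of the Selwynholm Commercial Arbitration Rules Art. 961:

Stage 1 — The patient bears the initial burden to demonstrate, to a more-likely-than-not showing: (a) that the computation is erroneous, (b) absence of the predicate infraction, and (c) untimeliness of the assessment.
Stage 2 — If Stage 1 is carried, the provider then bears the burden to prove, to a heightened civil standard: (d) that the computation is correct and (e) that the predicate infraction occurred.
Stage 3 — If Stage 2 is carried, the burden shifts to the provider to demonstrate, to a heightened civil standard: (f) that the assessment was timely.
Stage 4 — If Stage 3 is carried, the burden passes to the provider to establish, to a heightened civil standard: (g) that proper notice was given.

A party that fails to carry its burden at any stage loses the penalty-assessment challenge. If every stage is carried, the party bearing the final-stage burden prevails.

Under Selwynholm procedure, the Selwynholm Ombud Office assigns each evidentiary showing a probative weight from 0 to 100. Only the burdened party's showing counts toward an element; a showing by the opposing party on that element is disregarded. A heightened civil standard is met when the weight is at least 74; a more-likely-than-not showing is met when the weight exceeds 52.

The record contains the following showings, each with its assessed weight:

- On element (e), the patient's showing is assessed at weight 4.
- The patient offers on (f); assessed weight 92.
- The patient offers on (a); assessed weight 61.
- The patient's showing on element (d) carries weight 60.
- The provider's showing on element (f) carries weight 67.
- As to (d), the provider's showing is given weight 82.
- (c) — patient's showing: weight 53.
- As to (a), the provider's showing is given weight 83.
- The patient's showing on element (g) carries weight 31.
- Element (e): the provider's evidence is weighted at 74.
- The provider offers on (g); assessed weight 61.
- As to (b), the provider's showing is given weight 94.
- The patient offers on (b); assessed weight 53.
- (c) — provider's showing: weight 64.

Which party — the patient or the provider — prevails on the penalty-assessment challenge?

patient

At Stage 1 the patient must meet a more-likely-than-not showing (weight exceeds 52): on (a) the weight is 61 (the provider's 83 is given no effect), > 52, so (a) meets the standard; on (b) the weight is 53 (the provider's 94 is given no effect), which does exceed 52, so (b) meets the standard; on (c) the weight is 53 (the provider's 64 is given no effect), which does exceed 52, so (c) meets the standard.
  All elements met. The burden passes to the provider.
At Stage 2 the provider must meet a heightened civil standard (weight is at least 74): on (d) the weight is 82 (the patient's 60 is given no effect), ≥ 74, so (d) meets the standard; on (e) the weight is 74 (the patient's 4 is given no effect), ≥ 74, so (e) meets the standard.
  All elements met. The provider retains the burden for Stage 3.
At Stage 3 the provider must meet a heightened civil standard (weight is at least 74): on (f) the weight is 67 (the patient's 92 is given no effect), < 74, so (f) does not meet the standard.
  Not every element is met, so the provider fails to carry Stage 3.
The analysis ends at Stage 3; the patient prevails.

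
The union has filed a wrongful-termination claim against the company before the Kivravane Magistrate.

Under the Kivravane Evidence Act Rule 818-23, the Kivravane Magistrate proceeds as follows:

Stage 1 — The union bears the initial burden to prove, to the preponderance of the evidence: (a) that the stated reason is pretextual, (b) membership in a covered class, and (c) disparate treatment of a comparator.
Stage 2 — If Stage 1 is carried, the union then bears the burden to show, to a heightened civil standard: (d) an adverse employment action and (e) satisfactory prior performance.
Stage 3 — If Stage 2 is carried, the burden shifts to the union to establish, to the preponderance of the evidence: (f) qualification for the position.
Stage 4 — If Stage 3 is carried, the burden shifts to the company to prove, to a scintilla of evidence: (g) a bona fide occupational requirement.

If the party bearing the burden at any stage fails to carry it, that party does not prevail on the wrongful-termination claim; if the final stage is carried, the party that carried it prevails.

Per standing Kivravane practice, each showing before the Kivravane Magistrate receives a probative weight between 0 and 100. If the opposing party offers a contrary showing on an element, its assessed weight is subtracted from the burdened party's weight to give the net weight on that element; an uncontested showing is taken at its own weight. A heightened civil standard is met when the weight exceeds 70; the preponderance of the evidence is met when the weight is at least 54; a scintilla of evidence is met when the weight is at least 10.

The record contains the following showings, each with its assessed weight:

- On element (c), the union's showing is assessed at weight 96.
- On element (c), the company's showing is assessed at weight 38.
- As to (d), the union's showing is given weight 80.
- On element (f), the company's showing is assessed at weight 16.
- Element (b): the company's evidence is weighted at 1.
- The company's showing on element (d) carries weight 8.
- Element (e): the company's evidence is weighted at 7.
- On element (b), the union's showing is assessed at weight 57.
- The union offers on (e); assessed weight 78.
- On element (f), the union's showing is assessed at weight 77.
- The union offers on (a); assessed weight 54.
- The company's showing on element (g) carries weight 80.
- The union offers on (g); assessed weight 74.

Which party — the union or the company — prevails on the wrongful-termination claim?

At Stage 1 the union must meet the preponderance of the evidence (weight is at least 54): on (a) the weight is 54, ≥ 54, so (a) meets the standard; on (b) the weight is 57 less the opposing 1 gives net 56, ≥ 54, so (b) meets the standard; on (c) the weight is 96 less the opposing 38 gives net 58, ≥ 54, so (c) meets the standard.
  Stage 1 carried; the burden remains with the union.
At Stage 2 the union must meet a heightened civil standard (weight exceeds 70): on (d) the weight is 80 less the opposing 8 gives net 72, > 70, so (d) meets the standard; on (e) the weight is 78 less the opposing 7 gives net 71, which does exceed 70, so (e) meets the standard.
  All elements met. The union retains the burden for Stage 3.
At Stage 3 the union must meet the preponderance of the evidence (weight is at least 54): on (f) the weight is 77 less the opposing 16 gives net 61, which does reach 54, so (f) meets the standard.
  The union carries Stage 3; the company now bears the burden.
At Stage 4 the company must meet a scintilla of evidence (weight is at least 10): on (g) the weight is 80 less the opposing 74 gives net 6, < 10, so (g) does not meet the standard.
  The company does not carry Stage 4.
The analysis ends at Stage 4; the union prevails.

union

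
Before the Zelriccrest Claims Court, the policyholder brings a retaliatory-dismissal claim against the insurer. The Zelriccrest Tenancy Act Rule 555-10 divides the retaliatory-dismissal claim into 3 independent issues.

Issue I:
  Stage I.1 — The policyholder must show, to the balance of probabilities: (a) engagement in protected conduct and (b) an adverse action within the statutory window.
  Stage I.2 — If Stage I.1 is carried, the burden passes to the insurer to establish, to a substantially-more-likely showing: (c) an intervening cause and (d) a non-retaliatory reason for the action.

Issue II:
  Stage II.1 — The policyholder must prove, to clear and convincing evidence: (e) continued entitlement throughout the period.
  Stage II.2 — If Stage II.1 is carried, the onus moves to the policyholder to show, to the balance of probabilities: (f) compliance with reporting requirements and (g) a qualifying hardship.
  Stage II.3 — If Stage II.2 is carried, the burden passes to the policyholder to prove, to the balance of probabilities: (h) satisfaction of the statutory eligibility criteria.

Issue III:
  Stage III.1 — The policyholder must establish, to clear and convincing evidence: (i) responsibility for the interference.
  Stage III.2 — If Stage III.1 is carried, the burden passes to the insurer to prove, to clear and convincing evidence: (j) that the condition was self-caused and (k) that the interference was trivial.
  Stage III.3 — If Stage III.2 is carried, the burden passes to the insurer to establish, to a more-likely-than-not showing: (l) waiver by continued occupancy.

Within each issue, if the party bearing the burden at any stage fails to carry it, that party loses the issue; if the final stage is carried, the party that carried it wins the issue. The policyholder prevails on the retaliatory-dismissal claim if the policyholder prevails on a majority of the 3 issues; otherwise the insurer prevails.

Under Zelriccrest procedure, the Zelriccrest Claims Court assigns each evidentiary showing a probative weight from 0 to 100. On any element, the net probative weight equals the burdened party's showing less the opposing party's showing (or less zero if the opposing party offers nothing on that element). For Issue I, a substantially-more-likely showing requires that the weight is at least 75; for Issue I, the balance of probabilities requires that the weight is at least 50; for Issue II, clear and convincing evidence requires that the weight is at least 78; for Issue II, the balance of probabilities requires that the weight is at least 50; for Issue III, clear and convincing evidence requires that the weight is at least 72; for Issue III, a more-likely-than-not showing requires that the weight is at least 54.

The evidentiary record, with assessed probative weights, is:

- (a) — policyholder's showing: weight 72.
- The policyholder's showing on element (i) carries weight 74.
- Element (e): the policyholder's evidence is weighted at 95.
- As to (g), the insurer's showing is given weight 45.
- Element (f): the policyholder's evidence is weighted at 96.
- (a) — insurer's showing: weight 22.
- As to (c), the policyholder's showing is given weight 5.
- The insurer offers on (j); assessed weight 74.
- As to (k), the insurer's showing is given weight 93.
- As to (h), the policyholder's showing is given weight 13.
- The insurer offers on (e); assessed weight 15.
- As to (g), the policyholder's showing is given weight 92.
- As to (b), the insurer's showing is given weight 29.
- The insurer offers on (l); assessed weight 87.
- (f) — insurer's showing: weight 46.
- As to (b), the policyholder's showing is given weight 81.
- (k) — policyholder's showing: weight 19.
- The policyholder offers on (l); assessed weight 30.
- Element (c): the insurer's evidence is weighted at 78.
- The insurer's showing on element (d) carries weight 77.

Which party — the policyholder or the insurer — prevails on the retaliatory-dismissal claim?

— Issue I —
Stage I.1 (policyholder, the balance of probabilities, weight is at least 50): (a) net 72−22=50 ≥ 50 — meets; (b) net 81−29=52 ≥ 50 — meets.
  Stage I.1 is satisfied; the onus moves to the insurer.
Stage I.2 (insurer, a substantially-more-likely showing, weight is at least 75): (c) net 78−5=73 < 75 — fails; (d) 77 ≥ 75 — meets.
  Not every element is met, so the insurer fails to carry Stage I.2.
So the policyholder prevails on this issue.
— Issue II —
Stage II.1 — burden on policyholder; standard: clear and convincing evidence (weight is at least 78).
    (e): 95 − 15 = 80 ≥ 78 [met]
  All elements met. The policyholder retains the burden for Stage II.2.
Stage II.2 — burden on policyholder; standard: the balance of probabilities (weight is at least 50).
    (f): 96 − 46 = 50 ≥ 50 [met]
    (g): 92 − 45 = 47 < 50 [not met]
  The policyholder does not carry Stage II.2.
So the insurer prevails on this issue.
— Issue III —
Stage III.1 — burden on policyholder; standard: clear and convincing evidence (weight is at least 72).
    (i): 74 ≥ 72 [met]
  The policyholder carries Stage III.1; the insurer now bears the burden.
Stage III.2 — burden on insurer; standard: clear and convincing evidence (weight is at least 72).
    (j): 74 ≥ 72 [met]
    (k): 93 − 19 = 74 ≥ 72 [met]
  All elements met. The insurer retains the burden for Stage III.3.
Stage III.3 — burden on insurer; standard: a more-likely-than-not showing (weight is at least 54).
    (l): 87 − 30 = 57 ≥ 54 [met]
  All elements met at the final stage.
With every stage satisfied, the insurer prevails on this issue.
Per-issue: Issue I → policyholder; Issue II → insurer; Issue III → insurer. The policyholder must prevail on a majority of issues; overall, the insurer prevails.

insurer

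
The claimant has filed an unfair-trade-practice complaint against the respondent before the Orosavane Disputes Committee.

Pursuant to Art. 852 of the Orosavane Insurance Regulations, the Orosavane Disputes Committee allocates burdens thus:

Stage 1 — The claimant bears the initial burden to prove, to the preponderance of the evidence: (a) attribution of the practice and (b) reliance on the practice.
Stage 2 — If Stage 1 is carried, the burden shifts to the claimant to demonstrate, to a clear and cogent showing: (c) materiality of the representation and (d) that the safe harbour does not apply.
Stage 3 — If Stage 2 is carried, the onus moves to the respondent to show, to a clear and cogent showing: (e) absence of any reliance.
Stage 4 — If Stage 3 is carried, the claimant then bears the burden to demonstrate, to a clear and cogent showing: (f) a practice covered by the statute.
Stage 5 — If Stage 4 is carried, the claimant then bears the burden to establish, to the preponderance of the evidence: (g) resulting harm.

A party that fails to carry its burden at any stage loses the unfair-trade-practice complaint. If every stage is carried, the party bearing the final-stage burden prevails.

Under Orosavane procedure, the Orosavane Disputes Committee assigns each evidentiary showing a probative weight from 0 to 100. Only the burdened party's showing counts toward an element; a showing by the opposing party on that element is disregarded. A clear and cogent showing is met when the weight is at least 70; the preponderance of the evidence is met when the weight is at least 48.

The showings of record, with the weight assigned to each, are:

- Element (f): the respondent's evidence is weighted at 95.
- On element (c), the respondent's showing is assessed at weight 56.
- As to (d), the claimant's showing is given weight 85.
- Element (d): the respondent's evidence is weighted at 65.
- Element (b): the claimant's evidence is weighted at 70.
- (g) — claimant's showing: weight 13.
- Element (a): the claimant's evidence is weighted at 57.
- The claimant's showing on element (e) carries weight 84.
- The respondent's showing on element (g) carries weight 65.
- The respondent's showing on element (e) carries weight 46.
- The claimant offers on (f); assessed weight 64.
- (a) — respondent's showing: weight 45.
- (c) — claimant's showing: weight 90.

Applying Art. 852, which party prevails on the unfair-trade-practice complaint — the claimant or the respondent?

Stage 1 (claimant, the preponderance of the evidence, weight is at least 48): (a) 57 (respondent's 45 disregarded) ≥ 48 — meets; (b) 70 ≥ 48 — meets.
  All elements met. The claimant retains the burden for Stage 2.
Stage 2 (claimant, a clear and cogent showing, weight is at least 70): (c) 90 (respondent's 56 disregarded) ≥ 70 — meets; (d) 85 (respondent's 65 disregarded) ≥ 70 — meets.
  The claimant carries Stage 2; the respondent now bears the burden.
Stage 3 (respondent, a clear and cogent showing, weight is at least 70): (e) 46 (claimant's 84 disregarded) < 70 — fails.
  Not every element is met, so the respondent fails to carry Stage 3.
So the claimant prevails.

claimant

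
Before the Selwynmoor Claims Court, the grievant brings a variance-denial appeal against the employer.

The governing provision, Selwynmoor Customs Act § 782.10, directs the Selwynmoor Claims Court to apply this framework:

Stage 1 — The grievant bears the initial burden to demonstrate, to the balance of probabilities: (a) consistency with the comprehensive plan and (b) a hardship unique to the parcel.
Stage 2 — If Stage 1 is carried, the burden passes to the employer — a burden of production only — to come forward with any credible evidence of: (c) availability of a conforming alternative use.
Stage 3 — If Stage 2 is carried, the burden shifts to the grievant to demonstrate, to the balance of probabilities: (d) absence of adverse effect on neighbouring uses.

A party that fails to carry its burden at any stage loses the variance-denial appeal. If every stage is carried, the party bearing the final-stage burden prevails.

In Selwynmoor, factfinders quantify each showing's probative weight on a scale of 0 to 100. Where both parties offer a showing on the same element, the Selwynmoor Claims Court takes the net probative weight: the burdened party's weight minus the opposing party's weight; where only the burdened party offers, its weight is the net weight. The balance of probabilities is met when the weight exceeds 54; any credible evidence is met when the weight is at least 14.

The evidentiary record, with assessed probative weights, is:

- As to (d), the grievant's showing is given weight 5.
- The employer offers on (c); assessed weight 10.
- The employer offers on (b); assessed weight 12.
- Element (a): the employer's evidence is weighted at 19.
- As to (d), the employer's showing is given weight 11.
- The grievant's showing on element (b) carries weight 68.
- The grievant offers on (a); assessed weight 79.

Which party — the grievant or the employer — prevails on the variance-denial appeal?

Stage 1 (grievant, the balance of probabilities, weight exceeds 54): (a) net 79−19=60 > 54 — meets; (b) net 68−12=56 > 54 — meets.
  All elements met. The burden passes to the employer.
Stage 2 (employer, any credible evidence, weight is at least 14): (c) 10 < 14 — fails.
  Not every element is met, so the employer fails to carry Stage 2.
So the grievant prevails.

grievant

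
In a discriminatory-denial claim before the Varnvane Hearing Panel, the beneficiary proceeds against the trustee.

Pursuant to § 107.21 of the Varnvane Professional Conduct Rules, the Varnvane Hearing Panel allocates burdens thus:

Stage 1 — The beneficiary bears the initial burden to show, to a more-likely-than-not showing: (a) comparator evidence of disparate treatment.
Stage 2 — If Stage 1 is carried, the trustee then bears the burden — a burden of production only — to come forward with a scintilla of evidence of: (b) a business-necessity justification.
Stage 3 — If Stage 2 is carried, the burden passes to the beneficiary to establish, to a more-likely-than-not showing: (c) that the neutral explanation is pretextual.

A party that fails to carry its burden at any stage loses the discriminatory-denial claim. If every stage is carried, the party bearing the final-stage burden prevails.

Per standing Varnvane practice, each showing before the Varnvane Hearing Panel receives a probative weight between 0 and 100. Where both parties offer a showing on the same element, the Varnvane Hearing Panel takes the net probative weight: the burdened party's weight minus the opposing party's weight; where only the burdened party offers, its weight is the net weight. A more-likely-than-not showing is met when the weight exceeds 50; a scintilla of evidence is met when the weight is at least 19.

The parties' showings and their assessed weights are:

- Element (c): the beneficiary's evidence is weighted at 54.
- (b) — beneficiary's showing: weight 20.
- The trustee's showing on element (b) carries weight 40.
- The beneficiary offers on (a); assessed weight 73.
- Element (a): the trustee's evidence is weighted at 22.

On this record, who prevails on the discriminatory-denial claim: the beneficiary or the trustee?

beneficiary

Stage 1 (beneficiary, a more-likely-than-not showing, weight exceeds 50): (a) net 73−22=51 > 50 — meets.
  The beneficiary carries Stage 1; the trustee now bears the burden.
Stage 2 (trustee, a scintilla of evidence, weight is at least 19): (b) net 40−20=20 ≥ 19 — meets.
  Stage 2 carried; the burden shifts to the beneficiary.
Stage 3 (beneficiary, a more-likely-than-not showing, weight exceeds 50): (c) 54 > 50 — meets.
  All elements met at the final stage.
Every stage carried; the beneficiary prevails.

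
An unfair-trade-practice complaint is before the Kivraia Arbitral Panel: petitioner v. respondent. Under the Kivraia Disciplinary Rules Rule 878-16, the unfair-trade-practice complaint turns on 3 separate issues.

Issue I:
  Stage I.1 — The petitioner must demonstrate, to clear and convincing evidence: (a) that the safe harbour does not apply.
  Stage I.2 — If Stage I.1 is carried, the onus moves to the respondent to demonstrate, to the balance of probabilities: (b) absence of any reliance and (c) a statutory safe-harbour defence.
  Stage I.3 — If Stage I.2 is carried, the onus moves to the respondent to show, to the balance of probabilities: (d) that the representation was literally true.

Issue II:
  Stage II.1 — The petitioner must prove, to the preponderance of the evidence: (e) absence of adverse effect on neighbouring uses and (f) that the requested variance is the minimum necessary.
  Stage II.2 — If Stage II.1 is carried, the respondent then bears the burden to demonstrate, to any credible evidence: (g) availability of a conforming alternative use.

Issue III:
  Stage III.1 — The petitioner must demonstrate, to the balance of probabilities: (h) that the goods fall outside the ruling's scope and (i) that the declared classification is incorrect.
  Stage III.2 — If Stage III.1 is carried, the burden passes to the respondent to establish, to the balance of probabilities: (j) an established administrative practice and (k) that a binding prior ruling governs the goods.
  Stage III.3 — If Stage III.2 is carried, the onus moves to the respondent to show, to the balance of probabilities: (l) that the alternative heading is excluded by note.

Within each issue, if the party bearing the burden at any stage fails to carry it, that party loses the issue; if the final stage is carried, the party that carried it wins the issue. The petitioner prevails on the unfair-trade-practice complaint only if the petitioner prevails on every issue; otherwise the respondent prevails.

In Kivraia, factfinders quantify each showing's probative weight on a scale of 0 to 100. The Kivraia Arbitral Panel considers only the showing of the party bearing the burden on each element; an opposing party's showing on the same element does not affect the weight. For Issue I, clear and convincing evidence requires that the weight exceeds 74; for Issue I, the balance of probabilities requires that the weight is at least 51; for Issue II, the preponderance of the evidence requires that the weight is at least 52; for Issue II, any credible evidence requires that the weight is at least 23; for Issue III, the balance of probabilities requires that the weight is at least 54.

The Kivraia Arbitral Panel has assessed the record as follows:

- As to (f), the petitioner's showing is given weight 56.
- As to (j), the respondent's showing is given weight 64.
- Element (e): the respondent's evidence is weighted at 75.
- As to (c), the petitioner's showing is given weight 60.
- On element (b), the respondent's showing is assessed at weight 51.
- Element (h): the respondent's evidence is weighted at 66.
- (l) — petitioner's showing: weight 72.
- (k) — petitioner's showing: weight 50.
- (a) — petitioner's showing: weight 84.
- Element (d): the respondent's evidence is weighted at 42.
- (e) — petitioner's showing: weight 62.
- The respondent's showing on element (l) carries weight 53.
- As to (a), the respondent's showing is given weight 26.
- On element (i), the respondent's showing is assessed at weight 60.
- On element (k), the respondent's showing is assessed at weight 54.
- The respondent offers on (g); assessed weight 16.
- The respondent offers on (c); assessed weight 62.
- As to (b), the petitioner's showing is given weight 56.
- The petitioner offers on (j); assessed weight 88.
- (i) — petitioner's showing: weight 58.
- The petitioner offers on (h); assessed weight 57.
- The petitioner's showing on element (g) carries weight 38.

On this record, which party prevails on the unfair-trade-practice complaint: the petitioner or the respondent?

petitioner

— Issue I —
Stage I.1 — burden on petitioner; standard: clear and convincing evidence (weight exceeds 74).
    (a): 84 (respondent's 26 disregarded) > 74 [met]
  Stage I.1 is satisfied; the onus moves to the respondent.
Stage I.2 — burden on respondent; standard: the balance of probabilities (weight is at least 51).
    (b): 51 (petitioner's 56 disregarded) ≥ 51 [met]
    (c): 62 (petitioner's 60 disregarded) ≥ 51 [met]
  Stage I.2 carried; the burden remains with the respondent.
Stage I.3 — burden on respondent; standard: the balance of probabilities (weight is at least 51).
    (d): 42 < 51 [not met]
  The respondent does not carry Stage I.3.
The analysis ends at Stage I.3; the petitioner prevails on this issue.
— Issue II —
At Stage II.1 the petitioner must meet the preponderance of the evidence (weight is at least 52): on (e) the weight is 62 (the respondent's 75 is given no effect), which does reach 52, so (e) meets the standard; on (f) the weight is 56, which does reach 52, so (f) meets the standard.
  Stage II.1 is satisfied; the onus moves to the respondent.
At Stage II.2 the respondent must meet any credible evidence (weight is at least 23): on (g) the weight is 16 (the petitioner's 38 is given no effect), < 23, so (g) does not meet the standard.
  The respondent does not carry Stage II.2.
The petitioner prevails on this issue.
— Issue III —
Stage III.1 (petitioner, the balance of probabilities, weight is at least 54): (h) 57 (respondent's 66 disregarded) ≥ 54 — meets; (i) 58 (respondent's 60 disregarded) ≥ 54 — meets.
  Stage III.1 is satisfied; the onus moves to the respondent.
Stage III.2 (respondent, the balance of probabilities, weight is at least 54): (j) 64 (petitioner's 88 disregarded) ≥ 54 — meets; (k) 54 (petitioner's 50 disregarded) ≥ 54 — meets.
  Stage III.2 carried; the burden remains with the respondent.
Stage III.3 (respondent, the balance of probabilities, weight is at least 54): (l) 53 (petitioner's 72 disregarded) < 54 — fails.
  Not every element is met, so the respondent fails to carry Stage III.3.
The petitioner prevails on this issue.
Per-issue: Issue I → petitioner; Issue II → petitioner; Issue III → petitioner. The petitioner must prevail on every issue; overall, the petitioner prevails.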